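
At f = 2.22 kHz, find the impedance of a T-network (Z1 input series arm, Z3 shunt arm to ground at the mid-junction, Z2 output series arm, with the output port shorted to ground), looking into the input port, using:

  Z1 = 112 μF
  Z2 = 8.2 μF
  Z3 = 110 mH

Step 1 — Angular frequency: ω = 2π·f = 2π·2220 = 1.395e+04 rad/s.
Step 2 — Component impedances:
  Z1: Z = 1/(jωC) = -j/(ω·C) = 0 - j0.6401 Ω
  Z2: Z = 1/(jωC) = -j/(ω·C) = 0 - j8.743 Ω
  Z3: Z = jωL = j·1.395e+04·0.11 = 0 + j1534 Ω
Step 3 — With the output port shorted to ground, the output series arm Z2 runs from the junction to ground; the shunt arm Z3 also runs from the junction to ground. They appear in parallel: Z3 || Z2 = 0 - j8.793 Ω.
Step 4 — Series with input arm Z1: Z_in = Z1 + (Z3 || Z2) = 0 - j9.433 Ω = 9.433∠-90.0° Ω.

Z = 0 - j9.433 Ω = 9.433∠-90.0° Ω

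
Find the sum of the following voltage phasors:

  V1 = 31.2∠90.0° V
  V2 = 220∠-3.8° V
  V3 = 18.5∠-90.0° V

Step 1 — Convert each phasor to rectangular form:
  V1 = 31.2·(cos(90.0°) + j·sin(90.0°)) = 0 + j31.2 V
  V2 = 220·(cos(-3.8°) + j·sin(-3.8°)) = 219.5 - j14.58 V
  V3 = 18.5·(cos(-90.0°) + j·sin(-90.0°)) = 0 - j18.5 V
Step 2 — Sum components: V_total = 219.5 - j1.88 V.
Step 3 — Convert to polar: |V_total| = 219.5 V, ∠V_total = -0.5°.

V_total = 219.5∠-0.5° V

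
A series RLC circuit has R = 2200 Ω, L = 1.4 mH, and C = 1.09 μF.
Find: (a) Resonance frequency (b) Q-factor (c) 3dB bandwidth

Step 1 — Resonance: ω₀ = 1/√(LC) = 1/√(0.0014·1.09e-06) = 2.56e+04 rad/s.
Step 2 — f₀ = ω₀/(2π) = 4074 Hz.
Step 3 — Series Q: Q = ω₀L/R = 2.56e+04·0.0014/2200 = 0.01629.
Step 4 — Bandwidth: Δω = ω₀/Q = 1.571e+06 rad/s; BW = Δω/(2π) = 2.501e+05 Hz.

(a) f₀ = 4074 Hz  (b) Q = 0.01629  (c) BW = 2.501e+05 Hz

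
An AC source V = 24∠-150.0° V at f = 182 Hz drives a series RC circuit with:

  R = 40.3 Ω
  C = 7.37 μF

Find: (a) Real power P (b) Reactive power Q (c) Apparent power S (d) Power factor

Step 1 — Angular frequency: ω = 2π·f = 2π·182 = 1144 rad/s.
Step 2 — Component impedances:
  R: Z = R = 40.3 Ω
  C: Z = 1/(jωC) = -j/(ω·C) = 0 - j118.7 Ω
Step 3 — Series combination: Z_total = R + C = 40.3 - j118.7 Ω = 125.3∠-71.2° Ω.
Step 4 — Source phasor: V = 24∠-150.0° V = -20.78 - j12 V.
Step 5 — Current: I = V / Z = 0.03733 - j0.1879 A = 0.1915∠-78.8° A.
Step 6 — Complex power: S = V·I* = 1.478 - j4.352 VA.
Step 7 — Real power: P = Re(S) = 1.478 W.
Step 8 — Reactive power: Q = Im(S) = -4.352 VAR.
Step 9 — Apparent power: |S| = 4.597 VA.
Step 10 — Power factor: PF = P/|S| = 0.3216 (leading).

(a) P = 1.478 W  (b) Q = -4.352 VAR  (c) S = 4.597 VA  (d) PF = 0.3216 (leading)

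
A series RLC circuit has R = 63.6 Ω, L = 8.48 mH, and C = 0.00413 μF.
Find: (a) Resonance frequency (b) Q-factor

Step 1 — Resonance condition Im(Z)=0 gives ω₀ = 1/√(LC).
Step 2 — ω₀ = 1/√(0.00848·4.13e-09) = 1.69e+05 rad/s.
Step 3 — f₀ = ω₀/(2π) = 2.689e+04 Hz.
Step 4 — Series Q: Q = ω₀L/R = 1.69e+05·0.00848/63.6 = 22.53.

(a) f₀ = 2.689e+04 Hz  (b) Q = 22.53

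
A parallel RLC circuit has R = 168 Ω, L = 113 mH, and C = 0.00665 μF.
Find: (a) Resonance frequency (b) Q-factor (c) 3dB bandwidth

Step 1 — Resonance: ω₀ = 1/√(LC) = 1/√(0.113·6.65e-09) = 3.648e+04 rad/s.
Step 2 — f₀ = ω₀/(2π) = 5806 Hz.
Step 3 — Parallel Q: Q = R/(ω₀L) = 168/(3.648e+04·0.113) = 0.04075.
Step 4 — Bandwidth: Δω = ω₀/Q = 8.951e+05 rad/s; BW = Δω/(2π) = 1.425e+05 Hz.

(a) f₀ = 5806 Hz  (b) Q = 0.04075  (c) BW = 1.425e+05 Hz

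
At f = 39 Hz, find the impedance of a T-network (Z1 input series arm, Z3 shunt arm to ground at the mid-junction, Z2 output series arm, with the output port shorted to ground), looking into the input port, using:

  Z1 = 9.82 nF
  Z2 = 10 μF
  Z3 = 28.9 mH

Step 1 — Angular frequency: ω = 2π·f = 2π·39 = 245 rad/s.
Step 2 — Component impedances:
  Z1: Z = 1/(jωC) = -j/(ω·C) = 0 - j4.156e+05 Ω
  Z2: Z = 1/(jωC) = -j/(ω·C) = 0 - j408.1 Ω
  Z3: Z = jωL = j·245·0.0289 = 0 + j7.082 Ω
Step 3 — With the output port shorted to ground, the output series arm Z2 runs from the junction to ground; the shunt arm Z3 also runs from the junction to ground. They appear in parallel: Z3 || Z2 = 0 + j7.207 Ω.
Step 4 — Series with input arm Z1: Z_in = Z1 + (Z3 || Z2) = 0 - j4.156e+05 Ω = 4.156e+05∠-90.0° Ω.

Z = 0 - j4.156e+05 Ω = 4.156e+05∠-90.0° Ω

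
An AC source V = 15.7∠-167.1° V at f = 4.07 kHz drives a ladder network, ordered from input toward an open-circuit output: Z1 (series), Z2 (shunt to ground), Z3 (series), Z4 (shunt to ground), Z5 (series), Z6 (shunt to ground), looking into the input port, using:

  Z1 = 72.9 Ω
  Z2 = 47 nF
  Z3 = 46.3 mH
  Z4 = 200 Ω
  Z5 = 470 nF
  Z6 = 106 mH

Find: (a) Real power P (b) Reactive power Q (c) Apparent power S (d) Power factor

Step 1 — Angular frequency: ω = 2π·f = 2π·4070 = 2.557e+04 rad/s.
Step 2 — Component impedances:
  Z1: Z = R = 72.9 Ω
  Z2: Z = 1/(jωC) = -j/(ω·C) = 0 - j832 Ω
  Z3: Z = jωL = j·2.557e+04·0.0463 = 0 + j1184 Ω
  Z4: Z = R = 200 Ω
  Z5: Z = 1/(jωC) = -j/(ω·C) = 0 - j83.2 Ω
  Z6: Z = jωL = j·2.557e+04·0.106 = 0 + j2711 Ω
Step 3 — Ladder network (open output): work backward from the far end, alternating series and parallel combinations. Z_in = 862.5 - j2290 Ω = 2447∠-69.4° Ω.
Step 4 — Source phasor: V = 15.7∠-167.1° V = -15.3 - j3.505 V.
Step 5 — Current: I = V / Z = -0.0008641 - j0.006358 A = 0.006416∠-97.7° A.
Step 6 — Complex power: S = V·I* = 0.03551 - j0.09427 VA.
Step 7 — Real power: P = Re(S) = 0.03551 W.
Step 8 — Reactive power: Q = Im(S) = -0.09427 VAR.
Step 9 — Apparent power: |S| = 0.1007 VA.
Step 10 — Power factor: PF = P/|S| = 0.3525 (leading).

(a) P = 0.03551 W  (b) Q = -0.09427 VAR  (c) S = 0.1007 VA  (d) PF = 0.3525 (leading)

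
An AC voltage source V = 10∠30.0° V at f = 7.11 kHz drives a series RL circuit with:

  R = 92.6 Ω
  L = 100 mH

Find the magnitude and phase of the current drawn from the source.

Step 1 — Angular frequency: ω = 2π·f = 2π·7110 = 4.467e+04 rad/s.
Step 2 — Component impedances:
  R: Z = R = 92.6 Ω
  L: Z = jωL = j·4.467e+04·0.1 = 0 + j4467 Ω
Step 3 — Series combination: Z_total = R + L = 92.6 + j4467 Ω = 4468∠88.8° Ω.
Step 4 — Source phasor: V = 10∠30.0° V = 8.66 + j5 V.
Step 5 — Ohm's law: I = V / Z_total = (8.66 + j5) / (92.6 + j4467) = 0.001159 - j0.001915 A.
Step 6 — Convert to polar: |I| = 0.002238 A, ∠I = -58.8°.

I = 0.002238∠-58.8° A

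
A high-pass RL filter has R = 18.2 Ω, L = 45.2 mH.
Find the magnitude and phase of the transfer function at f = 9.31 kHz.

Step 1 — Angular frequency: ω = 2π·9310 = 5.85e+04 rad/s.
Step 2 — Transfer function: H(jω) = jωL/(R + jωL).
Step 3 — Numerator jωL = j·2644; denominator R + jωL = 18.2 + j2644.
Step 4 — H = 1 + j0.006883.
Step 5 — Magnitude: |H| = 1 (-0.0 dB); phase: φ = 0.4°.

|H| = 1 (-0.0 dB), φ = 0.4°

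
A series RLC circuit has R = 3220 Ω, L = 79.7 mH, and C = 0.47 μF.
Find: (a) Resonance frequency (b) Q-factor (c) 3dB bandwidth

Step 1 — Resonance condition Im(Z)=0 gives ω₀ = 1/√(LC).
Step 2 — ω₀ = 1/√(0.0797·4.7e-07) = 5167 rad/s.
Step 3 — f₀ = ω₀/(2π) = 822.3 Hz.
Step 4 — Series Q: Q = ω₀L/R = 5167·0.0797/3220 = 0.1279.
Step 5 — 3dB bandwidth: Δω = ω₀/Q = 4.04e+04 rad/s; BW = Δω/(2π) = 6430 Hz.

(a) f₀ = 822.3 Hz  (b) Q = 0.1279  (c) BW = 6430 Hz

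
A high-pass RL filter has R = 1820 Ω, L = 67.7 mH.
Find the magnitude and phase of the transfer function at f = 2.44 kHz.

Step 1 — Angular frequency: ω = 2π·2440 = 1.533e+04 rad/s.
Step 2 — Transfer function: H(jω) = jωL/(R + jωL).
Step 3 — Numerator jωL = j·1038; denominator R + jωL = 1820 + j1038.
Step 4 — H = 0.2454 + j0.4303.
Step 5 — Magnitude: |H| = 0.4954 (-6.1 dB); phase: φ = 60.3°.

|H| = 0.4954 (-6.1 dB), φ = 60.3°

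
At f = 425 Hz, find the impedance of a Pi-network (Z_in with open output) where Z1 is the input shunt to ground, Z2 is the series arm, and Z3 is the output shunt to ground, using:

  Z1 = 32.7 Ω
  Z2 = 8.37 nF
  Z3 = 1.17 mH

Step 1 — Angular frequency: ω = 2π·f = 2π·425 = 2670 rad/s.
Step 2 — Component impedances:
  Z1: Z = R = 32.7 Ω
  Z2: Z = 1/(jωC) = -j/(ω·C) = 0 - j4.474e+04 Ω
  Z3: Z = jωL = j·2670·0.00117 = 0 + j3.124 Ω
Step 3 — With open output, the series arm Z2 and the output shunt Z3 appear in series to ground: Z2 + Z3 = 0 - j4.474e+04 Ω.
Step 4 — Parallel with input shunt Z1: Z_in = Z1 || (Z2 + Z3) = 32.7 - j0.0239 Ω = 32.7∠-0.0° Ω.

Z = 32.7 - j0.0239 Ω = 32.7∠-0.0° Ω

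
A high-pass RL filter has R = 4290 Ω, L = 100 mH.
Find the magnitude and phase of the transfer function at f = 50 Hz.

Step 1 — Angular frequency: ω = 2π·50 = 314.2 rad/s.
Step 2 — Transfer function: H(jω) = jωL/(R + jωL).
Step 3 — Numerator jωL = j·31.42; denominator R + jωL = 4290 + j31.42.
Step 4 — H = 5.362e-05 + j0.007323.
Step 5 — Magnitude: |H| = 0.007323 (-42.7 dB); phase: φ = 89.6°.

|H| = 0.007323 (-42.7 dB), φ = 89.6°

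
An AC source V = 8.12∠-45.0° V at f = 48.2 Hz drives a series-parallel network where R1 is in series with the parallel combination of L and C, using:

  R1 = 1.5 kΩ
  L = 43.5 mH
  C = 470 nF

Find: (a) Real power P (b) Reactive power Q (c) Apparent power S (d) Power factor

Step 1 — Angular frequency: ω = 2π·f = 2π·48.2 = 302.8 rad/s.
Step 2 — Component impedances:
  R1: Z = R = 1500 Ω
  L: Z = jωL = j·302.8·0.0435 = 0 + j13.17 Ω
  C: Z = 1/(jωC) = -j/(ω·C) = 0 - j7025 Ω
Step 3 — Parallel branch: L || C = 1/(1/L + 1/C) = 0 + j13.2 Ω.
Step 4 — Series with R1: Z_total = R1 + (L || C) = 1500 + j13.2 Ω = 1500∠0.5° Ω.
Step 5 — Source phasor: V = 8.12∠-45.0° V = 5.742 - j5.742 V.
Step 6 — Current: I = V / Z = 0.003794 - j0.003861 A = 0.005413∠-45.5° A.
Step 7 — Complex power: S = V·I* = 0.04395 + j0.0003867 VA.
Step 8 — Real power: P = Re(S) = 0.04395 W.
Step 9 — Reactive power: Q = Im(S) = 0.0003867 VAR.
Step 10 — Apparent power: |S| = 0.04395 VA.
Step 11 — Power factor: PF = P/|S| = 1 (lagging).

(a) P = 0.04395 W  (b) Q = 0.0003867 VAR  (c) S = 0.04395 VA  (d) PF = 1 (lagging)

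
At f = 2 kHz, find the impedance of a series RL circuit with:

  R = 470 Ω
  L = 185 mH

Step 1 — Angular frequency: ω = 2π·f = 2π·2000 = 1.257e+04 rad/s.
Step 2 — Component impedances:
  R: Z = R = 470 Ω
  L: Z = jωL = j·1.257e+04·0.185 = 0 + j2325 Ω
Step 3 — Series combination: Z_total = R + L = 470 + j2325 Ω = 2372∠78.6° Ω.

Z = 470 + j2325 Ω = 2372∠78.6° Ω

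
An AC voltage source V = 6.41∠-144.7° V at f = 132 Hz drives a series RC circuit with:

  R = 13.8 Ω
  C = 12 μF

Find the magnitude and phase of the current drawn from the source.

Step 1 — Angular frequency: ω = 2π·f = 2π·132 = 829.4 rad/s.
Step 2 — Component impedances:
  R: Z = R = 13.8 Ω
  C: Z = 1/(jωC) = -j/(ω·C) = 0 - j100.5 Ω
Step 3 — Series combination: Z_total = R + C = 13.8 - j100.5 Ω = 101.4∠-82.2° Ω.
Step 4 — Source phasor: V = 6.41∠-144.7° V = -5.231 - j3.704 V.
Step 5 — Ohm's law: I = V / Z_total = (-5.231 - j3.704) / (13.8 - j100.5) = 0.02916 - j0.05607 A.
Step 6 — Convert to polar: |I| = 0.0632 A, ∠I = -62.5°.

I = 0.0632∠-62.5° A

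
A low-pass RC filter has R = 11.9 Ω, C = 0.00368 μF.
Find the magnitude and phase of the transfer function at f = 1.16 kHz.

Step 1 — Angular frequency: ω = 2π·1160 = 7288 rad/s.
Step 2 — Transfer function: H(jω) = 1/(1 + jωRC).
Step 3 — Denominator: 1 + jωRC = 1 + j·7288·11.9·3.68e-09 = 1 + j0.0003192.
Step 4 — H = 1 - j0.0003192.
Step 5 — Magnitude: |H| = 1 (-0.0 dB); phase: φ = -0.0°.

|H| = 1 (-0.0 dB), φ = -0.0°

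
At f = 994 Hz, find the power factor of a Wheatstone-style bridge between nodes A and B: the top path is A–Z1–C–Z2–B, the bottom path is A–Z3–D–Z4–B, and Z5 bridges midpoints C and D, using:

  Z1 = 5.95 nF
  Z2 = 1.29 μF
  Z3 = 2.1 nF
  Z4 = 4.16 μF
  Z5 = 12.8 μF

Step 1 — Angular frequency: ω = 2π·f = 2π·994 = 6245 rad/s.
Step 2 — Component impedances:
  Z1: Z = 1/(jωC) = -j/(ω·C) = 0 - j2.691e+04 Ω
  Z2: Z = 1/(jωC) = -j/(ω·C) = 0 - j124.1 Ω
  Z3: Z = 1/(jωC) = -j/(ω·C) = 0 - j7.625e+04 Ω
  Z4: Z = 1/(jωC) = -j/(ω·C) = 0 - j38.49 Ω
  Z5: Z = 1/(jωC) = -j/(ω·C) = 0 - j12.51 Ω
Step 3 — Bridge requires nodal analysis (the Z5 bridge couples midpoints C and D, so the two paths cannot be reduced to a simple series/parallel combination). Setting node B to ground and injecting 1 A at node A, the 3-node admittance system at A, C, D solves to V_A = Z_AB = 0 - j1.992e+04 Ω = 1.992e+04∠-90.0° Ω.
Step 4 — Power factor: PF = cos(φ) = Re(Z)/|Z| = 0/1.992e+04 = 0.
Step 5 — Type: Im(Z) = -1.992e+04 ⇒ leading (phase φ = -90.0°).

PF = 0 (leading, φ = -90.0°)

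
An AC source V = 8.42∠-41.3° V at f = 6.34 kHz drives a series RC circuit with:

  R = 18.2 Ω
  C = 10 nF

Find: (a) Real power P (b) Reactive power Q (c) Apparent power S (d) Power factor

Step 1 — Angular frequency: ω = 2π·f = 2π·6340 = 3.984e+04 rad/s.
Step 2 — Component impedances:
  R: Z = R = 18.2 Ω
  C: Z = 1/(jωC) = -j/(ω·C) = 0 - j2510 Ω
Step 3 — Series combination: Z_total = R + C = 18.2 - j2510 Ω = 2510∠-89.6° Ω.
Step 4 — Source phasor: V = 8.42∠-41.3° V = 6.326 - j5.557 V.
Step 5 — Current: I = V / Z = 0.002232 + j0.002504 A = 0.003354∠48.3° A.
Step 6 — Complex power: S = V·I* = 0.0002047 - j0.02824 VA.
Step 7 — Real power: P = Re(S) = 0.0002047 W.
Step 8 — Reactive power: Q = Im(S) = -0.02824 VAR.
Step 9 — Apparent power: |S| = 0.02824 VA.
Step 10 — Power factor: PF = P/|S| = 0.00725 (leading).

(a) P = 0.0002047 W  (b) Q = -0.02824 VAR  (c) S = 0.02824 VA  (d) PF = 0.00725 (leading)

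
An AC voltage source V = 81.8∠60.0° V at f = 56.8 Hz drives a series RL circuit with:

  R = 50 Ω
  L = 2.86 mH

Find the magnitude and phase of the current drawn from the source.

Step 1 — Angular frequency: ω = 2π·f = 2π·56.8 = 356.9 rad/s.
Step 2 — Component impedances:
  R: Z = R = 50 Ω
  L: Z = jωL = j·356.9·0.00286 = 0 + j1.021 Ω
Step 3 — Series combination: Z_total = R + L = 50 + j1.021 Ω = 50.01∠1.2° Ω.
Step 4 — Source phasor: V = 81.8∠60.0° V = 40.9 + j70.84 V.
Step 5 — Ohm's law: I = V / Z_total = (40.9 + j70.84) / (50 + j1.021) = 0.8466 + j1.4 A.
Step 6 — Convert to polar: |I| = 1.636 A, ∠I = 58.8°.

I = 1.636∠58.8° A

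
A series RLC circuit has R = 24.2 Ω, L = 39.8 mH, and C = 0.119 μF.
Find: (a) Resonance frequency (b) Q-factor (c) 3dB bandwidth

Step 1 — Resonance: ω₀ = 1/√(LC) = 1/√(0.0398·1.19e-07) = 1.453e+04 rad/s.
Step 2 — f₀ = ω₀/(2π) = 2313 Hz.
Step 3 — Series Q: Q = ω₀L/R = 1.453e+04·0.0398/24.2 = 23.9.
Step 4 — Bandwidth: Δω = ω₀/Q = 608 rad/s; BW = Δω/(2π) = 96.77 Hz.

(a) f₀ = 2313 Hz  (b) Q = 23.9  (c) BW = 96.77 Hz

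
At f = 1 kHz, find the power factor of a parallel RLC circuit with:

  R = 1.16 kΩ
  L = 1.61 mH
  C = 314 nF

Step 1 — Angular frequency: ω = 2π·f = 2π·1000 = 6283 rad/s.
Step 2 — Component impedances:
  R: Z = R = 1160 Ω
  L: Z = jωL = j·6283·0.00161 = 0 + j10.12 Ω
  C: Z = 1/(jωC) = -j/(ω·C) = 0 - j506.9 Ω
Step 3 — Parallel combination: 1/Z_total = 1/R + 1/L + 1/C; Z_total = 0.09184 + j10.32 Ω = 10.32∠89.5° Ω.
Step 4 — Power factor: PF = cos(φ) = Re(Z)/|Z| = 0.09184/10.322 = 0.008898.
Step 5 — Type: Im(Z) = 10.32 ⇒ lagging (phase φ = 89.5°).

PF = 0.008898 (lagging, φ = 89.5°)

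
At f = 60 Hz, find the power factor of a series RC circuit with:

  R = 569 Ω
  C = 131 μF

Step 1 — Angular frequency: ω = 2π·f = 2π·60 = 377 rad/s.
Step 2 — Component impedances:
  R: Z = R = 569 Ω
  C: Z = 1/(jωC) = -j/(ω·C) = 0 - j20.25 Ω
Step 3 — Series combination: Z_total = R + C = 569 - j20.25 Ω = 569.4∠-2.0° Ω.
Step 4 — Power factor: PF = cos(φ) = Re(Z)/|Z| = 569/569.36 = 0.9994.
Step 5 — Type: Im(Z) = -20.25 ⇒ leading (phase φ = -2.0°).

PF = 0.9994 (leading, φ = -2.0°)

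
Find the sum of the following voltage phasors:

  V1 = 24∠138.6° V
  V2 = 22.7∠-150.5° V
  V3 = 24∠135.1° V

Step 1 — Convert each phasor to rectangular form:
  V1 = 24·(cos(138.6°) + j·sin(138.6°)) = -18 + j15.87 V
  V2 = 22.7·(cos(-150.5°) + j·sin(-150.5°)) = -19.76 - j11.18 V
  V3 = 24·(cos(135.1°) + j·sin(135.1°)) = -17 + j16.94 V
Step 2 — Sum components: V_total = -54.76 + j21.63 V.
Step 3 — Convert to polar: |V_total| = 58.88 V, ∠V_total = 158.4°.

V_total = 58.88∠158.4° V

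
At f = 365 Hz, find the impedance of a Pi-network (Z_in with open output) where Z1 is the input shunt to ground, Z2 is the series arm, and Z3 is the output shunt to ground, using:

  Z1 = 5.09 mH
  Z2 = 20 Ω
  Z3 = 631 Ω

Step 1 — Angular frequency: ω = 2π·f = 2π·365 = 2293 rad/s.
Step 2 — Component impedances:
  Z1: Z = jωL = j·2293·0.00509 = 0 + j11.67 Ω
  Z2: Z = R = 20 Ω
  Z3: Z = R = 631 Ω
Step 3 — With open output, the series arm Z2 and the output shunt Z3 appear in series to ground: Z2 + Z3 = 651 Ω.
Step 4 — Parallel with input shunt Z1: Z_in = Z1 || (Z2 + Z3) = 0.2092 + j11.67 Ω = 11.67∠89.0° Ω.

Z = 0.2092 + j11.67 Ω = 11.67∠89.0° Ω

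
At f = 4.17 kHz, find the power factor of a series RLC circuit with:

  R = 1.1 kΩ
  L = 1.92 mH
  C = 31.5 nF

Step 1 — Angular frequency: ω = 2π·f = 2π·4170 = 2.62e+04 rad/s.
Step 2 — Component impedances:
  R: Z = R = 1100 Ω
  L: Z = jωL = j·2.62e+04·0.00192 = 0 + j50.31 Ω
  C: Z = 1/(jωC) = -j/(ω·C) = 0 - j1212 Ω
Step 3 — Series combination: Z_total = R + L + C = 1100 - j1161 Ω = 1600∠-46.6° Ω.
Step 4 — Power factor: PF = cos(φ) = Re(Z)/|Z| = 1100/1599.6 = 0.6877.
Step 5 — Type: Im(Z) = -1161 ⇒ leading (phase φ = -46.6°).

PF = 0.6877 (leading, φ = -46.6°)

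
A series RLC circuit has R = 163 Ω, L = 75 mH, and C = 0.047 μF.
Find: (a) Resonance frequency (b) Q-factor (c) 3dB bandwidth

Step 1 — Resonance condition Im(Z)=0 gives ω₀ = 1/√(LC).
Step 2 — ω₀ = 1/√(0.075·4.7e-08) = 1.684e+04 rad/s.
Step 3 — f₀ = ω₀/(2π) = 2681 Hz.
Step 4 — Series Q: Q = ω₀L/R = 1.684e+04·0.075/163 = 7.75.
Step 5 — 3dB bandwidth: Δω = ω₀/Q = 2173 rad/s; BW = Δω/(2π) = 345.9 Hz.

(a) f₀ = 2681 Hz  (b) Q = 7.75  (c) BW = 345.9 Hz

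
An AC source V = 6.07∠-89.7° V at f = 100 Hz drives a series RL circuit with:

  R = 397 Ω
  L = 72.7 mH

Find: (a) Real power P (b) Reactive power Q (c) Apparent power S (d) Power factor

Step 1 — Angular frequency: ω = 2π·f = 2π·100 = 628.3 rad/s.
Step 2 — Component impedances:
  R: Z = R = 397 Ω
  L: Z = jωL = j·628.3·0.0727 = 0 + j45.68 Ω
Step 3 — Series combination: Z_total = R + L = 397 + j45.68 Ω = 399.6∠6.6° Ω.
Step 4 — Source phasor: V = 6.07∠-89.7° V = 0.03178 - j6.07 V.
Step 5 — Current: I = V / Z = -0.001657 - j0.0151 A = 0.01519∠-96.3° A.
Step 6 — Complex power: S = V·I* = 0.0916 + j0.01054 VA.
Step 7 — Real power: P = Re(S) = 0.0916 W.
Step 8 — Reactive power: Q = Im(S) = 0.01054 VAR.
Step 9 — Apparent power: |S| = 0.0922 VA.
Step 10 — Power factor: PF = P/|S| = 0.9934 (lagging).

(a) P = 0.0916 W  (b) Q = 0.01054 VAR  (c) S = 0.0922 VA  (d) PF = 0.9934 (lagging)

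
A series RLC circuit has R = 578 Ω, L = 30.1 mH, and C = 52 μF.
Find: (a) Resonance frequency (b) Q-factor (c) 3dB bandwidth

Step 1 — Resonance: ω₀ = 1/√(LC) = 1/√(0.0301·5.2e-05) = 799.3 rad/s.
Step 2 — f₀ = ω₀/(2π) = 127.2 Hz.
Step 3 — Series Q: Q = ω₀L/R = 799.3·0.0301/578 = 0.04162.
Step 4 — Bandwidth: Δω = ω₀/Q = 1.92e+04 rad/s; BW = Δω/(2π) = 3056 Hz.

(a) f₀ = 127.2 Hz  (b) Q = 0.04162  (c) BW = 3056 Hz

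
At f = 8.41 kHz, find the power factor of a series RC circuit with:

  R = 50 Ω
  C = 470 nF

Step 1 — Angular frequency: ω = 2π·f = 2π·8410 = 5.284e+04 rad/s.
Step 2 — Component impedances:
  R: Z = R = 50 Ω
  C: Z = 1/(jωC) = -j/(ω·C) = 0 - j40.26 Ω
Step 3 — Series combination: Z_total = R + C = 50 - j40.26 Ω = 64.2∠-38.8° Ω.
Step 4 — Power factor: PF = cos(φ) = Re(Z)/|Z| = 50/64.197 = 0.7789.
Step 5 — Type: Im(Z) = -40.26 ⇒ leading (phase φ = -38.8°).

PF = 0.7789 (leading, φ = -38.8°)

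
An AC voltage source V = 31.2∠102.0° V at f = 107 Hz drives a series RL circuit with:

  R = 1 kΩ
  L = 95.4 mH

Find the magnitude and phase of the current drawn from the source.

Step 1 — Angular frequency: ω = 2π·f = 2π·107 = 672.3 rad/s.
Step 2 — Component impedances:
  R: Z = R = 1000 Ω
  L: Z = jωL = j·672.3·0.0954 = 0 + j64.14 Ω
Step 3 — Series combination: Z_total = R + L = 1000 + j64.14 Ω = 1002∠3.7° Ω.
Step 4 — Source phasor: V = 31.2∠102.0° V = -6.487 + j30.52 V.
Step 5 — Ohm's law: I = V / Z_total = (-6.487 + j30.52) / (1000 + j64.14) = -0.004511 + j0.03081 A.
Step 6 — Convert to polar: |I| = 0.03114 A, ∠I = 98.3°.

I = 0.03114∠98.3° A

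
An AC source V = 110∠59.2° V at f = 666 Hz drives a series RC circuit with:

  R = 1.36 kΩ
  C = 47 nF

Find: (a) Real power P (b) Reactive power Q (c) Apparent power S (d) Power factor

Step 1 — Angular frequency: ω = 2π·f = 2π·666 = 4185 rad/s.
Step 2 — Component impedances:
  R: Z = R = 1360 Ω
  C: Z = 1/(jωC) = -j/(ω·C) = 0 - j5084 Ω
Step 3 — Series combination: Z_total = R + C = 1360 - j5084 Ω = 5263∠-75.0° Ω.
Step 4 — Source phasor: V = 110∠59.2° V = 56.32 + j94.49 V.
Step 5 — Current: I = V / Z = -0.01458 + j0.01498 A = 0.0209∠134.2° A.
Step 6 — Complex power: S = V·I* = 0.594 - j2.221 VA.
Step 7 — Real power: P = Re(S) = 0.594 W.
Step 8 — Reactive power: Q = Im(S) = -2.221 VAR.
Step 9 — Apparent power: |S| = 2.299 VA.
Step 10 — Power factor: PF = P/|S| = 0.2584 (leading).

(a) P = 0.594 W  (b) Q = -2.221 VAR  (c) S = 2.299 VA  (d) PF = 0.2584 (leading)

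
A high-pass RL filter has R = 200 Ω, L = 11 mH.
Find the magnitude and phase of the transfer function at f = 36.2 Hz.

Step 1 — Angular frequency: ω = 2π·36.2 = 227.5 rad/s.
Step 2 — Transfer function: H(jω) = jωL/(R + jωL).
Step 3 — Numerator jωL = j·2.502; denominator R + jωL = 200 + j2.502.
Step 4 — H = 0.0001565 + j0.01251.
Step 5 — Magnitude: |H| = 0.01251 (-38.1 dB); phase: φ = 89.3°.

|H| = 0.01251 (-38.1 dB), φ = 89.3°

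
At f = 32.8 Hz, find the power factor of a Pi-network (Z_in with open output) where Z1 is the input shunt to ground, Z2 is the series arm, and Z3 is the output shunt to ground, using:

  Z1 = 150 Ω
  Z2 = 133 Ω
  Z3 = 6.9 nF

Step 1 — Angular frequency: ω = 2π·f = 2π·32.8 = 206.1 rad/s.
Step 2 — Component impedances:
  Z1: Z = R = 150 Ω
  Z2: Z = R = 133 Ω
  Z3: Z = 1/(jωC) = -j/(ω·C) = 0 - j7.032e+05 Ω
Step 3 — With open output, the series arm Z2 and the output shunt Z3 appear in series to ground: Z2 + Z3 = 133 - j7.032e+05 Ω.
Step 4 — Parallel with input shunt Z1: Z_in = Z1 || (Z2 + Z3) = 150 - j0.032 Ω = 150∠-0.0° Ω.
Step 5 — Power factor: PF = cos(φ) = Re(Z)/|Z| = 150/150 = 1.
Step 6 — Type: Im(Z) = -0.032 ⇒ leading (phase φ = -0.0°).

PF = 1 (leading, φ = -0.0°)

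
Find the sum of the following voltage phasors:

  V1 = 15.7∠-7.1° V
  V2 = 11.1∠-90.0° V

Step 1 — Convert each phasor to rectangular form:
  V1 = 15.7·(cos(-7.1°) + j·sin(-7.1°)) = 15.58 - j1.941 V
  V2 = 11.1·(cos(-90.0°) + j·sin(-90.0°)) = 0 - j11.1 V
Step 2 — Sum components: V_total = 15.58 - j13.04 V.
Step 3 — Convert to polar: |V_total| = 20.32 V, ∠V_total = -39.9°.

V_total = 20.32∠-39.9° V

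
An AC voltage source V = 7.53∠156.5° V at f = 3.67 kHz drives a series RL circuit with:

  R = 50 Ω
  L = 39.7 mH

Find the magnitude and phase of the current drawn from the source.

Step 1 — Angular frequency: ω = 2π·f = 2π·3670 = 2.306e+04 rad/s.
Step 2 — Component impedances:
  R: Z = R = 50 Ω
  L: Z = jωL = j·2.306e+04·0.0397 = 0 + j915.5 Ω
Step 3 — Series combination: Z_total = R + L = 50 + j915.5 Ω = 916.8∠86.9° Ω.
Step 4 — Source phasor: V = 7.53∠156.5° V = -6.905 + j3.003 V.
Step 5 — Ohm's law: I = V / Z_total = (-6.905 + j3.003) / (50 + j915.5) = 0.002859 + j0.007699 A.
Step 6 — Convert to polar: |I| = 0.008213 A, ∠I = 69.6°.

I = 0.008213∠69.6° A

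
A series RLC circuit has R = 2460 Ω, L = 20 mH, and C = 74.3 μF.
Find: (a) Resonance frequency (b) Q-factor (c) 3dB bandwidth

Step 1 — Resonance: ω₀ = 1/√(LC) = 1/√(0.02·7.43e-05) = 820.3 rad/s.
Step 2 — f₀ = ω₀/(2π) = 130.6 Hz.
Step 3 — Series Q: Q = ω₀L/R = 820.3·0.02/2460 = 0.006669.
Step 4 — Bandwidth: Δω = ω₀/Q = 1.23e+05 rad/s; BW = Δω/(2π) = 1.958e+04 Hz.

(a) f₀ = 130.6 Hz  (b) Q = 0.006669  (c) BW = 1.958e+04 Hz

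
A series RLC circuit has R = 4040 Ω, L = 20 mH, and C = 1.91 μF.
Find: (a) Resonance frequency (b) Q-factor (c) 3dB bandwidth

Step 1 — Resonance: ω₀ = 1/√(LC) = 1/√(0.02·1.91e-06) = 5116 rad/s.
Step 2 — f₀ = ω₀/(2π) = 814.3 Hz.
Step 3 — Series Q: Q = ω₀L/R = 5116·0.02/4040 = 0.02533.
Step 4 — Bandwidth: Δω = ω₀/Q = 2.02e+05 rad/s; BW = Δω/(2π) = 3.215e+04 Hz.

(a) f₀ = 814.3 Hz  (b) Q = 0.02533  (c) BW = 3.215e+04 Hz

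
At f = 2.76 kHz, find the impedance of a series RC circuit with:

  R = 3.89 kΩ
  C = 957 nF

Step 1 — Angular frequency: ω = 2π·f = 2π·2760 = 1.734e+04 rad/s.
Step 2 — Component impedances:
  R: Z = R = 3890 Ω
  C: Z = 1/(jωC) = -j/(ω·C) = 0 - j60.26 Ω
Step 3 — Series combination: Z_total = R + C = 3890 - j60.26 Ω = 3890∠-0.9° Ω.

Z = 3890 - j60.26 Ω = 3890∠-0.9° Ω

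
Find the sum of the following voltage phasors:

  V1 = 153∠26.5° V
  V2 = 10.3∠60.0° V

Step 1 — Convert each phasor to rectangular form:
  V1 = 153·(cos(26.5°) + j·sin(26.5°)) = 136.9 + j68.27 V
  V2 = 10.3·(cos(60.0°) + j·sin(60.0°)) = 5.15 + j8.92 V
Step 2 — Sum components: V_total = 142.1 + j77.19 V.
Step 3 — Convert to polar: |V_total| = 161.7 V, ∠V_total = 28.5°.

V_total = 161.7∠28.5° V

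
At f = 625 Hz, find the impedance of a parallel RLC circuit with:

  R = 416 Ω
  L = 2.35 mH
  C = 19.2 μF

Step 1 — Angular frequency: ω = 2π·f = 2π·625 = 3927 rad/s.
Step 2 — Component impedances:
  R: Z = R = 416 Ω
  L: Z = jωL = j·3927·0.00235 = 0 + j9.228 Ω
  C: Z = 1/(jωC) = -j/(ω·C) = 0 - j13.26 Ω
Step 3 — Parallel combination: 1/Z_total = 1/R + 1/L + 1/C; Z_total = 2.201 + j30.18 Ω = 30.26∠85.8° Ω.

Z = 2.201 + j30.18 Ω = 30.26∠85.8° Ω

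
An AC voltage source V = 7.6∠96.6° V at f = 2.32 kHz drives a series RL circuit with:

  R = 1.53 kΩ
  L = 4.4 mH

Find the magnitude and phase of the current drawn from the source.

Step 1 — Angular frequency: ω = 2π·f = 2π·2320 = 1.458e+04 rad/s.
Step 2 — Component impedances:
  R: Z = R = 1530 Ω
  L: Z = jωL = j·1.458e+04·0.0044 = 0 + j64.14 Ω
Step 3 — Series combination: Z_total = R + L = 1530 + j64.14 Ω = 1531∠2.4° Ω.
Step 4 — Source phasor: V = 7.6∠96.6° V = -0.8735 + j7.55 V.
Step 5 — Ohm's law: I = V / Z_total = (-0.8735 + j7.55) / (1530 + j64.14) = -0.0003634 + j0.00495 A.
Step 6 — Convert to polar: |I| = 0.004963 A, ∠I = 94.2°.

I = 0.004963∠94.2° A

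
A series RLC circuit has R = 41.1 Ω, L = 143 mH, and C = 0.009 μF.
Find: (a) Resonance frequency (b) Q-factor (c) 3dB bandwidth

Step 1 — Resonance condition Im(Z)=0 gives ω₀ = 1/√(LC).
Step 2 — ω₀ = 1/√(0.143·9e-09) = 2.787e+04 rad/s.
Step 3 — f₀ = ω₀/(2π) = 4436 Hz.
Step 4 — Series Q: Q = ω₀L/R = 2.787e+04·0.143/41.1 = 96.99.
Step 5 — 3dB bandwidth: Δω = ω₀/Q = 287.4 rad/s; BW = Δω/(2π) = 45.74 Hz.

(a) f₀ = 4436 Hz  (b) Q = 96.99  (c) BW = 45.74 Hz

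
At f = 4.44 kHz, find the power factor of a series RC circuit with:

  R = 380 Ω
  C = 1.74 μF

Step 1 — Angular frequency: ω = 2π·f = 2π·4440 = 2.79e+04 rad/s.
Step 2 — Component impedances:
  R: Z = R = 380 Ω
  C: Z = 1/(jωC) = -j/(ω·C) = 0 - j20.6 Ω
Step 3 — Series combination: Z_total = R + C = 380 - j20.6 Ω = 380.6∠-3.1° Ω.
Step 4 — Power factor: PF = cos(φ) = Re(Z)/|Z| = 380/380.56 = 0.9985.
Step 5 — Type: Im(Z) = -20.6 ⇒ leading (phase φ = -3.1°).

PF = 0.9985 (leading, φ = -3.1°)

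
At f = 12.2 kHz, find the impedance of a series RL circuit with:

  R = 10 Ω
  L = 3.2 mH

Step 1 — Angular frequency: ω = 2π·f = 2π·1.22e+04 = 7.665e+04 rad/s.
Step 2 — Component impedances:
  R: Z = R = 10 Ω
  L: Z = jωL = j·7.665e+04·0.0032 = 0 + j245.3 Ω
Step 3 — Series combination: Z_total = R + L = 10 + j245.3 Ω = 245.5∠87.7° Ω.

Z = 10 + j245.3 Ω = 245.5∠87.7° Ω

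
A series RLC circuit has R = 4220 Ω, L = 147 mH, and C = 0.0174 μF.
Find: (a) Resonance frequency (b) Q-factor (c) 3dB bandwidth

Step 1 — Resonance: ω₀ = 1/√(LC) = 1/√(0.147·1.74e-08) = 1.977e+04 rad/s.
Step 2 — f₀ = ω₀/(2π) = 3147 Hz.
Step 3 — Series Q: Q = ω₀L/R = 1.977e+04·0.147/4220 = 0.6888.
Step 4 — Bandwidth: Δω = ω₀/Q = 2.871e+04 rad/s; BW = Δω/(2π) = 4569 Hz.

(a) f₀ = 3147 Hz  (b) Q = 0.6888  (c) BW = 4569 Hz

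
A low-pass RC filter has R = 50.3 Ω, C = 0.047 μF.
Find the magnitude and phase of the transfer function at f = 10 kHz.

Step 1 — Angular frequency: ω = 2π·1e+04 = 6.283e+04 rad/s.
Step 2 — Transfer function: H(jω) = 1/(1 + jωRC).
Step 3 — Denominator: 1 + jωRC = 1 + j·6.283e+04·50.3·4.7e-08 = 1 + j0.1485.
Step 4 — H = 0.9784 - j0.1453.
Step 5 — Magnitude: |H| = 0.9891 (-0.1 dB); phase: φ = -8.4°.

|H| = 0.9891 (-0.1 dB), φ = -8.4°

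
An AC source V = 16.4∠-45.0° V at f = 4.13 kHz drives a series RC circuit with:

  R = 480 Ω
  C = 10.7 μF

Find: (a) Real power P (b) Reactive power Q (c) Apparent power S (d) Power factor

Step 1 — Angular frequency: ω = 2π·f = 2π·4130 = 2.595e+04 rad/s.
Step 2 — Component impedances:
  R: Z = R = 480 Ω
  C: Z = 1/(jωC) = -j/(ω·C) = 0 - j3.602 Ω
Step 3 — Series combination: Z_total = R + C = 480 - j3.602 Ω = 480∠-0.4° Ω.
Step 4 — Source phasor: V = 16.4∠-45.0° V = 11.6 - j11.6 V.
Step 5 — Current: I = V / Z = 0.02434 - j0.02398 A = 0.03417∠-44.6° A.
Step 6 — Complex power: S = V·I* = 0.5603 - j0.004204 VA.
Step 7 — Real power: P = Re(S) = 0.5603 W.
Step 8 — Reactive power: Q = Im(S) = -0.004204 VAR.
Step 9 — Apparent power: |S| = 0.5603 VA.
Step 10 — Power factor: PF = P/|S| = 1 (leading).

(a) P = 0.5603 W  (b) Q = -0.004204 VAR  (c) S = 0.5603 VA  (d) PF = 1 (leading)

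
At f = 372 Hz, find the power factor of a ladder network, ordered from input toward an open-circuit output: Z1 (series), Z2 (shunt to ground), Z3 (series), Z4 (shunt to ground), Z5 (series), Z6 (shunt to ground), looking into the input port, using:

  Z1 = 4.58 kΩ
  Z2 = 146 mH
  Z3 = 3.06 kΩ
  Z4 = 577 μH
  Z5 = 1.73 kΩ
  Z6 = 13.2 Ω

Step 1 — Angular frequency: ω = 2π·f = 2π·372 = 2337 rad/s.
Step 2 — Component impedances:
  Z1: Z = R = 4580 Ω
  Z2: Z = jωL = j·2337·0.146 = 0 + j341.3 Ω
  Z3: Z = R = 3060 Ω
  Z4: Z = jωL = j·2337·0.000577 = 0 + j1.349 Ω
  Z5: Z = R = 1730 Ω
  Z6: Z = R = 13.2 Ω
Step 3 — Ladder network (open output): work backward from the far end, alternating series and parallel combinations. Z_in = 4618 + j337 Ω = 4630∠4.2° Ω.
Step 4 — Power factor: PF = cos(φ) = Re(Z)/|Z| = 4617.6/4629.9 = 0.9973.
Step 5 — Type: Im(Z) = 337 ⇒ lagging (phase φ = 4.2°).

PF = 0.9973 (lagging, φ = 4.2°)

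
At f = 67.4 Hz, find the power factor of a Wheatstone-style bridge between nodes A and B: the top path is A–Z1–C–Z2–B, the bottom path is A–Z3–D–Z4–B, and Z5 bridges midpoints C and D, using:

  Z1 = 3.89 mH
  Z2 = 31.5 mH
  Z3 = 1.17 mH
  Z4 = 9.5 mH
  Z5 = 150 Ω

Step 1 — Angular frequency: ω = 2π·f = 2π·67.4 = 423.5 rad/s.
Step 2 — Component impedances:
  Z1: Z = jωL = j·423.5·0.00389 = 0 + j1.647 Ω
  Z2: Z = jωL = j·423.5·0.0315 = 0 + j13.34 Ω
  Z3: Z = jωL = j·423.5·0.00117 = 0 + j0.4955 Ω
  Z4: Z = jωL = j·423.5·0.0095 = 0 + j4.023 Ω
  Z5: Z = R = 150 Ω
Step 3 — Bridge requires nodal analysis (the Z5 bridge couples midpoints C and D, so the two paths cannot be reduced to a simple series/parallel combination). Setting node B to ground and injecting 1 A at node A, the 3-node admittance system at A, C, D solves to V_A = Z_AB = 5.635e-09 + j3.472 Ω = 3.472∠90.0° Ω.
Step 4 — Power factor: PF = cos(φ) = Re(Z)/|Z| = 5.635e-09/3.472 = 1.623e-09.
Step 5 — Type: Im(Z) = 3.472 ⇒ lagging (phase φ = 90.0°).

PF = 1.623e-09 (lagging, φ = 90.0°)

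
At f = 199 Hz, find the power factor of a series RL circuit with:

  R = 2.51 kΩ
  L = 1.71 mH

Step 1 — Angular frequency: ω = 2π·f = 2π·199 = 1250 rad/s.
Step 2 — Component impedances:
  R: Z = R = 2510 Ω
  L: Z = jωL = j·1250·0.00171 = 0 + j2.138 Ω
Step 3 — Series combination: Z_total = R + L = 2510 + j2.138 Ω = 2510∠0.0° Ω.
Step 4 — Power factor: PF = cos(φ) = Re(Z)/|Z| = 2510/2510 = 1.
Step 5 — Type: Im(Z) = 2.138 ⇒ lagging (phase φ = 0.0°).

PF = 1 (lagging, φ = 0.0°)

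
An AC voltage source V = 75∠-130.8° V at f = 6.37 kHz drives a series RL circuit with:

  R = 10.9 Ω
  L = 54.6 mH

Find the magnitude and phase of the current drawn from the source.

Step 1 — Angular frequency: ω = 2π·f = 2π·6370 = 4.002e+04 rad/s.
Step 2 — Component impedances:
  R: Z = R = 10.9 Ω
  L: Z = jωL = j·4.002e+04·0.0546 = 0 + j2185 Ω
Step 3 — Series combination: Z_total = R + L = 10.9 + j2185 Ω = 2185∠89.7° Ω.
Step 4 — Source phasor: V = 75∠-130.8° V = -49.01 - j56.77 V.
Step 5 — Ohm's law: I = V / Z_total = (-49.01 - j56.77) / (10.9 + j2185) = -0.02609 + j0.0223 A.
Step 6 — Convert to polar: |I| = 0.03432 A, ∠I = 139.5°.

I = 0.03432∠139.5° A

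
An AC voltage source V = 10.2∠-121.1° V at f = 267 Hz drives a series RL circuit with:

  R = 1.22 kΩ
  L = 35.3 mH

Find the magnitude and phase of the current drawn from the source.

Step 1 — Angular frequency: ω = 2π·f = 2π·267 = 1678 rad/s.
Step 2 — Component impedances:
  R: Z = R = 1220 Ω
  L: Z = jωL = j·1678·0.0353 = 0 + j59.22 Ω
Step 3 — Series combination: Z_total = R + L = 1220 + j59.22 Ω = 1221∠2.8° Ω.
Step 4 — Source phasor: V = 10.2∠-121.1° V = -5.269 - j8.734 V.
Step 5 — Ohm's law: I = V / Z_total = (-5.269 - j8.734) / (1220 + j59.22) = -0.004655 - j0.006933 A.
Step 6 — Convert to polar: |I| = 0.008351 A, ∠I = -123.9°.

I = 0.008351∠-123.9° A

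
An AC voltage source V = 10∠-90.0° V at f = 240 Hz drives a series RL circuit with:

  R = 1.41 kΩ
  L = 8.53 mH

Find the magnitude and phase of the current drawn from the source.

Step 1 — Angular frequency: ω = 2π·f = 2π·240 = 1508 rad/s.
Step 2 — Component impedances:
  R: Z = R = 1410 Ω
  L: Z = jωL = j·1508·0.00853 = 0 + j12.86 Ω
Step 3 — Series combination: Z_total = R + L = 1410 + j12.86 Ω = 1410∠0.5° Ω.
Step 4 — Source phasor: V = 10∠-90.0° V = 0 - j10 V.
Step 5 — Ohm's law: I = V / Z_total = (0 - j10) / (1410 + j12.86) = -6.469e-05 - j0.007092 A.
Step 6 — Convert to polar: |I| = 0.007092 A, ∠I = -90.5°.

I = 0.007092∠-90.5° A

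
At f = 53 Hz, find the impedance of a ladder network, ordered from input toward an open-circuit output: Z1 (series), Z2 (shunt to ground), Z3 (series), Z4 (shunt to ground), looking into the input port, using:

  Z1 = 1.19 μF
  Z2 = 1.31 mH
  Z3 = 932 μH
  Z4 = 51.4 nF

Step 1 — Angular frequency: ω = 2π·f = 2π·53 = 333 rad/s.
Step 2 — Component impedances:
  Z1: Z = 1/(jωC) = -j/(ω·C) = 0 - j2523 Ω
  Z2: Z = jωL = j·333·0.00131 = 0 + j0.4362 Ω
  Z3: Z = jωL = j·333·0.000932 = 0 + j0.3104 Ω
  Z4: Z = 1/(jωC) = -j/(ω·C) = 0 - j5.842e+04 Ω
Step 3 — Ladder network (open output): work backward from the far end, alternating series and parallel combinations. Z_in = 0 - j2523 Ω = 2523∠-90.0° Ω.

Z = 0 - j2523 Ω = 2523∠-90.0° Ω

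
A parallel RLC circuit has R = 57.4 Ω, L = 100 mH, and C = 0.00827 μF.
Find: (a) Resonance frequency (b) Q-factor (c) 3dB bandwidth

Step 1 — Resonance: ω₀ = 1/√(LC) = 1/√(0.1·8.27e-09) = 3.477e+04 rad/s.
Step 2 — f₀ = ω₀/(2π) = 5534 Hz.
Step 3 — Parallel Q: Q = R/(ω₀L) = 57.4/(3.477e+04·0.1) = 0.01651.
Step 4 — Bandwidth: Δω = ω₀/Q = 2.107e+06 rad/s; BW = Δω/(2π) = 3.353e+05 Hz.

(a) f₀ = 5534 Hz  (b) Q = 0.01651  (c) BW = 3.353e+05 Hz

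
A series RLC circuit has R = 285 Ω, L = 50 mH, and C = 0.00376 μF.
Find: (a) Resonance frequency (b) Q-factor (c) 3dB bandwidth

Step 1 — Resonance condition Im(Z)=0 gives ω₀ = 1/√(LC).
Step 2 — ω₀ = 1/√(0.05·3.76e-09) = 7.293e+04 rad/s.
Step 3 — f₀ = ω₀/(2π) = 1.161e+04 Hz.
Step 4 — Series Q: Q = ω₀L/R = 7.293e+04·0.05/285 = 12.8.
Step 5 — 3dB bandwidth: Δω = ω₀/Q = 5700 rad/s; BW = Δω/(2π) = 907.2 Hz.

(a) f₀ = 1.161e+04 Hz  (b) Q = 12.8  (c) BW = 907.2 Hz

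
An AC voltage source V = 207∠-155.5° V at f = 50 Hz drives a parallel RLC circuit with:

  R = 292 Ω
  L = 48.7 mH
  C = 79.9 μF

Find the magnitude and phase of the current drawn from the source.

Step 1 — Angular frequency: ω = 2π·f = 2π·50 = 314.2 rad/s.
Step 2 — Component impedances:
  R: Z = R = 292 Ω
  L: Z = jωL = j·314.2·0.0487 = 0 + j15.3 Ω
  C: Z = 1/(jωC) = -j/(ω·C) = 0 - j39.84 Ω
Step 3 — Parallel combination: 1/Z_total = 1/R + 1/L + 1/C; Z_total = 2.098 + j24.66 Ω = 24.75∠85.1° Ω.
Step 4 — Source phasor: V = 207∠-155.5° V = -188.4 - j85.84 V.
Step 5 — Ohm's law: I = V / Z_total = (-188.4 - j85.84) / (2.098 + j24.66) = -4.101 + j7.289 A.
Step 6 — Convert to polar: |I| = 8.364 A, ∠I = 119.4°.

I = 8.364∠119.4° A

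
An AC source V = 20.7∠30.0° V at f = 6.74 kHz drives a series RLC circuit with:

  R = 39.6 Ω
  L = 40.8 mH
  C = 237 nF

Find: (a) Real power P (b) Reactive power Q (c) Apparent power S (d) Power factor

Step 1 — Angular frequency: ω = 2π·f = 2π·6740 = 4.235e+04 rad/s.
Step 2 — Component impedances:
  R: Z = R = 39.6 Ω
  L: Z = jωL = j·4.235e+04·0.0408 = 0 + j1728 Ω
  C: Z = 1/(jωC) = -j/(ω·C) = 0 - j99.63 Ω
Step 3 — Series combination: Z_total = R + L + C = 39.6 + j1628 Ω = 1629∠88.6° Ω.
Step 4 — Source phasor: V = 20.7∠30.0° V = 17.93 + j10.35 V.
Step 5 — Current: I = V / Z = 0.006621 - j0.01085 A = 0.01271∠-58.6° A.
Step 6 — Complex power: S = V·I* = 0.006397 + j0.263 VA.
Step 7 — Real power: P = Re(S) = 0.006397 W.
Step 8 — Reactive power: Q = Im(S) = 0.263 VAR.
Step 9 — Apparent power: |S| = 0.2631 VA.
Step 10 — Power factor: PF = P/|S| = 0.02431 (lagging).

(a) P = 0.006397 W  (b) Q = 0.263 VAR  (c) S = 0.2631 VA  (d) PF = 0.02431 (lagging)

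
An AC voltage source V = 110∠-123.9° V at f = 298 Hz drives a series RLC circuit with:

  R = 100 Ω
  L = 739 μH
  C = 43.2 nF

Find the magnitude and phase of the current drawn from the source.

Step 1 — Angular frequency: ω = 2π·f = 2π·298 = 1872 rad/s.
Step 2 — Component impedances:
  R: Z = R = 100 Ω
  L: Z = jωL = j·1872·0.000739 = 0 + j1.384 Ω
  C: Z = 1/(jωC) = -j/(ω·C) = 0 - j1.236e+04 Ω
Step 3 — Series combination: Z_total = R + L + C = 100 - j1.236e+04 Ω = 1.236e+04∠-89.5° Ω.
Step 4 — Source phasor: V = 110∠-123.9° V = -61.35 - j91.3 V.
Step 5 — Ohm's law: I = V / Z_total = (-61.35 - j91.3) / (100 - j1.236e+04) = 0.007345 - j0.005023 A.
Step 6 — Convert to polar: |I| = 0.008898 A, ∠I = -34.4°.

I = 0.008898∠-34.4° A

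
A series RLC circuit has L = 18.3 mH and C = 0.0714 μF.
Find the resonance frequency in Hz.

Step 1 — Resonance condition Im(Z)=0 gives ω₀ = 1/√(LC).
Step 2 — ω₀ = 1/√(0.0183·7.14e-08) = 2.766e+04 rad/s.
Step 3 — f₀ = ω₀/(2π) = 4403 Hz.

f₀ = 4403 Hz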